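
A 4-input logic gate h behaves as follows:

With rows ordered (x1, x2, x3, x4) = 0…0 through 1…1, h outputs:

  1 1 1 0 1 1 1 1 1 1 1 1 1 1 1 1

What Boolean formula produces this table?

h(x1, x2, x3, x4) = ~(((~x1 & ~x2) & x3) & x4)

Only row (0,0,1,1) gives 0. So h is 1 everywhere except there — the complement of the minterm ¬x1·¬x2·x3·x4.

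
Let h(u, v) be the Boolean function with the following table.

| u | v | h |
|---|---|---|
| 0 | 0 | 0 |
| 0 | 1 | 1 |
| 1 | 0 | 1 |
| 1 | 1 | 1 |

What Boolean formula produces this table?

The output is 1 whenever at least one input is 1 — the OR of all inputs.

h(u, v) = u or v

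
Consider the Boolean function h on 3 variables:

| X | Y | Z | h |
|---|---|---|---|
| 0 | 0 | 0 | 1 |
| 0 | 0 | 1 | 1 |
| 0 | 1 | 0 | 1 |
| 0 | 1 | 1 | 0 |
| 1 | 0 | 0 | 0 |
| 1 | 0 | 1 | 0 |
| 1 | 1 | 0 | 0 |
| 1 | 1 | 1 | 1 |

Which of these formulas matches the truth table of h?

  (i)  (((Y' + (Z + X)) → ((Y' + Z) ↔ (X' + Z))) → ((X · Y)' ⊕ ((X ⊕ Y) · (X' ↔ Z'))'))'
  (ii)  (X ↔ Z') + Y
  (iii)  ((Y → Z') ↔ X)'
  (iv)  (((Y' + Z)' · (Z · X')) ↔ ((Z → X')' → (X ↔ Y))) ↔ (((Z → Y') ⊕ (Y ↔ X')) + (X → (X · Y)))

iii

(i) disagrees with h on (0,1,0) (formula → 0, table → 1); rule it out.
(ii) disagrees with h on (0,0,0) (formula → 0, table → 1); rule it out.
(iv) disagrees with h on (0,0,0) (formula → 0, table → 1); rule it out.
Only (iii) survives; checking it on all 8 rows confirms it matches h.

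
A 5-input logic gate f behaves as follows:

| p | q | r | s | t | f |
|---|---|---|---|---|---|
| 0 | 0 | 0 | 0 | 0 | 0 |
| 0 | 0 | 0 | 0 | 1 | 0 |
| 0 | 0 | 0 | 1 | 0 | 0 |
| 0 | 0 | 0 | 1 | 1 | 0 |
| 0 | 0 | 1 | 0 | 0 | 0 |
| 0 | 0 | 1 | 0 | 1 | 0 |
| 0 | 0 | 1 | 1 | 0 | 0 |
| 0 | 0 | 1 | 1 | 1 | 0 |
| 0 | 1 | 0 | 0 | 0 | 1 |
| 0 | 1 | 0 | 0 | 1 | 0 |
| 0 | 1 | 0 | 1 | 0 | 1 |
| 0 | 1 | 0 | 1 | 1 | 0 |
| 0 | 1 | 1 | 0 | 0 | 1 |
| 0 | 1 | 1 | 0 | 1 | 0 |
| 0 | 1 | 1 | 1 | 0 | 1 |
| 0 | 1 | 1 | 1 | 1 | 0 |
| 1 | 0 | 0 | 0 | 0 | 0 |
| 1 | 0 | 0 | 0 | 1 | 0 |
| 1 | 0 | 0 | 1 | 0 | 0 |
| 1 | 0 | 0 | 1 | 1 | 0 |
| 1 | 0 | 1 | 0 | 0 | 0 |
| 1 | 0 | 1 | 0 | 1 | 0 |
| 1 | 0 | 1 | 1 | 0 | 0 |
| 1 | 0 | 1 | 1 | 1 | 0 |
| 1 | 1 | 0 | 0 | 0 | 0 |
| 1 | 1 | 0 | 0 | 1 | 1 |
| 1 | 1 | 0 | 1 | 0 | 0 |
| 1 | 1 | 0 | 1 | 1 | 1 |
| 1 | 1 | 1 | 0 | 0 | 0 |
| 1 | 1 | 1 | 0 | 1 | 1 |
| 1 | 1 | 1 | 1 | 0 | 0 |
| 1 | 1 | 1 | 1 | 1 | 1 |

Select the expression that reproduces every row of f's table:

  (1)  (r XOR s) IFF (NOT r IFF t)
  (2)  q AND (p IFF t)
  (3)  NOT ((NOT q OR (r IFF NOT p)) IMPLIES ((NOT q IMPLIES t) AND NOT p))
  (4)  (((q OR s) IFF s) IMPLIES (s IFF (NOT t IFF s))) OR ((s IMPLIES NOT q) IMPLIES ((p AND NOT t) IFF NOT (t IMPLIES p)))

(1): at (0,0,0,0,0) it gives 1, but f = 0 — eliminated.
(3): at (0,0,0,0,0) it gives 1, but f = 0 — eliminated.
(4): at (0,0,0,0,0) it gives 1, but f = 0 — eliminated.
That leaves (2). Evaluating it on every row reproduces the table of f exactly.

2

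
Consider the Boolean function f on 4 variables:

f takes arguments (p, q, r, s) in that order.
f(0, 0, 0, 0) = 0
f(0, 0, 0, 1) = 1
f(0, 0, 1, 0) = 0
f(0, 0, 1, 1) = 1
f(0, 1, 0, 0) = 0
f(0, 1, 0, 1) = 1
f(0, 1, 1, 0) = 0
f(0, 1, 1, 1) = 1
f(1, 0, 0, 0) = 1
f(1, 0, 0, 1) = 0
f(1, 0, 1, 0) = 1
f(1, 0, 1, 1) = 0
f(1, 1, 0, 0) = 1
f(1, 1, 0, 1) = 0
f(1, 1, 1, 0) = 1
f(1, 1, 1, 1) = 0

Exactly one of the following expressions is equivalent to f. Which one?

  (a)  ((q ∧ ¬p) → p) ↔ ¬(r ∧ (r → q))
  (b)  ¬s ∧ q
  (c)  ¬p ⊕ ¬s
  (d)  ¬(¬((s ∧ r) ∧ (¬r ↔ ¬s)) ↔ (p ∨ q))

(a) fails at (0,0,0,0): the formula yields 1, f is 0.
(b) fails at (0,0,0,1): the formula yields 0, f is 1.
(d) fails at (0,0,0,0): the formula yields 1, f is 0.
That leaves (c). Evaluating it on every row reproduces the table of f exactly.

c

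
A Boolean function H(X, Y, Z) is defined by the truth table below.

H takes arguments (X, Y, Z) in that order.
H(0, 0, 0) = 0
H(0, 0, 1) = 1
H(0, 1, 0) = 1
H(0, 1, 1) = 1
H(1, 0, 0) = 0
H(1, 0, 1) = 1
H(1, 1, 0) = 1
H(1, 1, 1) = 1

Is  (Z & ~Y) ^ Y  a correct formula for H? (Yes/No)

Yes

Test each input against both H and the formula:
  X=0, Y=0, Z=0: formula gives 0, H = 0 ✓
  X=0, Y=0, Z=1: formula gives 1, H = 1 ✓
  X=0, Y=1, Z=0: formula gives 1, H = 1 ✓
  X=0, Y=1, Z=1: formula gives 1, H = 1 ✓
  X=1, Y=0, Z=0: formula gives 0, H = 0 ✓
  … (the remaining 3 rows also agree.)
Every row agrees, so the formula is equivalent.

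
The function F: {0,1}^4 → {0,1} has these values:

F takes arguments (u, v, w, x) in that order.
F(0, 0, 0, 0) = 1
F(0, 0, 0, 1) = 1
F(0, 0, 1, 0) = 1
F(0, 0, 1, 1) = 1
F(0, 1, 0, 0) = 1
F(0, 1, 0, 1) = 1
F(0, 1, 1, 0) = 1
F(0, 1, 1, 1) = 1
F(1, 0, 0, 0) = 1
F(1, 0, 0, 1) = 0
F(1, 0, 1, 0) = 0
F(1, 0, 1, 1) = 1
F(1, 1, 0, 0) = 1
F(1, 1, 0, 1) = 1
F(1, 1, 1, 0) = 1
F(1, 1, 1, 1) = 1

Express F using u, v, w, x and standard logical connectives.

The 0-rows are (1,0,0,1), (1,0,1,0). Take each as a conjunction (u·¬v·¬w·x, u·¬v·w·¬x), form their disjunction, and complement — that gives a formula that is 1 everywhere F is.

F(u, v, w, x) = NOT ((((u AND NOT v) AND NOT w) AND x) OR (((u AND NOT v) AND w) AND NOT x))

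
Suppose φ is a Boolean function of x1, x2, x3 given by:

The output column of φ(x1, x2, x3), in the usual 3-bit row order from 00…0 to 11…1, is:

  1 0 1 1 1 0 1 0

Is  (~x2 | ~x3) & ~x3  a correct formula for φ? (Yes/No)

No

Check the formula against φ row by row:
  x1=0, x2=0, x3=0: formula gives 1, φ = 1 ✓
  x1=0, x2=0, x3=1: formula gives 0, φ = 0 ✓
  x1=0, x2=1, x3=0: formula gives 1, φ = 1 ✓
  x1=0, x2=1, x3=1: formula gives 0, but φ = 1 ✗
Row (0,1,1) is a counterexample, so the formula is not equivalent to φ.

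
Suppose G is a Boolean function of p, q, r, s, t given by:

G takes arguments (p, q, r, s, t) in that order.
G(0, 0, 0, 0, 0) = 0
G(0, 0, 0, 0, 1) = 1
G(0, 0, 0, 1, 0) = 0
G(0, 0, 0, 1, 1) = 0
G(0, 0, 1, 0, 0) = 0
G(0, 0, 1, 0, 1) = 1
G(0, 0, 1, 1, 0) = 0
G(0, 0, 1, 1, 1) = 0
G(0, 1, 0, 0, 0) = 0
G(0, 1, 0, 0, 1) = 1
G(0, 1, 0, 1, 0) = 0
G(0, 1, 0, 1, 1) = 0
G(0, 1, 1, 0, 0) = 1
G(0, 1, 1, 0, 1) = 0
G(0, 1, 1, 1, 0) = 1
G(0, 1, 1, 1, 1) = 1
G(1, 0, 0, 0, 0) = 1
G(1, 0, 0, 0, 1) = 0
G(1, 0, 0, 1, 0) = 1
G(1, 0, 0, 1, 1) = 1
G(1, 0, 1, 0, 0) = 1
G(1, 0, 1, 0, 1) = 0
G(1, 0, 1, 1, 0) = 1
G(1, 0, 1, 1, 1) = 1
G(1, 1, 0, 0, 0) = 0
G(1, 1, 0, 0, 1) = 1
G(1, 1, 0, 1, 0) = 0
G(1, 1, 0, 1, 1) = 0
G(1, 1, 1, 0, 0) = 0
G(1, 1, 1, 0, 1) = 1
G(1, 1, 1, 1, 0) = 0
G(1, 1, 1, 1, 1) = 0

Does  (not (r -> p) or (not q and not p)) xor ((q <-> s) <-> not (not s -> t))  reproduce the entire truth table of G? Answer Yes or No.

Yes

Test each input against both G and the formula:
  p=0, q=0, r=0, s=0, t=0: formula gives 0, G = 0 ✓
  p=0, q=0, r=0, s=0, t=1: formula gives 1, G = 1 ✓
  p=0, q=0, r=0, s=1, t=0: formula gives 0, G = 0 ✓
  p=0, q=0, r=0, s=1, t=1: formula gives 0, G = 0 ✓
  … (the remaining 28 rows also agree.)
Every row agrees, so the formula is equivalent.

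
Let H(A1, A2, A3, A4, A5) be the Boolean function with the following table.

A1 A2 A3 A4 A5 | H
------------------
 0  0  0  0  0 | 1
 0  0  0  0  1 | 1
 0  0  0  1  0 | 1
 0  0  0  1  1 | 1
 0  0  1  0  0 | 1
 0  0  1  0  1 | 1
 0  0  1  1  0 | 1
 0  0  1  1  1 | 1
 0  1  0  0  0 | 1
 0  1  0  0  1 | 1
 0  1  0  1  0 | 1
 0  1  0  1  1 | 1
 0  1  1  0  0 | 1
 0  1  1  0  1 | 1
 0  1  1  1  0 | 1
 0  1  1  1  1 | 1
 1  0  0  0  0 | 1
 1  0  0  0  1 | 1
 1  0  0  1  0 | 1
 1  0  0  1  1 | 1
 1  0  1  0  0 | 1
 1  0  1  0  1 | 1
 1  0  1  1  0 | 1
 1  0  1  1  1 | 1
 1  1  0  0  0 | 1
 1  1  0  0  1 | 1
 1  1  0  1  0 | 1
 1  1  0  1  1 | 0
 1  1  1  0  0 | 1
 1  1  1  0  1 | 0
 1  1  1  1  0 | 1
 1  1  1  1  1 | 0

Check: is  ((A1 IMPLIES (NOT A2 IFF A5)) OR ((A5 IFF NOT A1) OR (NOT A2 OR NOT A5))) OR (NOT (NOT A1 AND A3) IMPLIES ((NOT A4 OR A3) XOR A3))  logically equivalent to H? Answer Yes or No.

Test each input against both H and the formula:
  A1=0, A2=0, A3=0, A4=0, A5=0: formula gives 1, H = 1 ✓
  A1=0, A2=0, A3=0, A4=0, A5=1: formula gives 1, H = 1 ✓
  A1=0, A2=0, A3=0, A4=1, A5=0: formula gives 1, H = 1 ✓
  A1=0, A2=0, A3=0, A4=1, A5=1: formula gives 1, H = 1 ✓
  … (the remaining 28 rows also agree.)
No disagreement on any input; they are logically equivalent.

Yes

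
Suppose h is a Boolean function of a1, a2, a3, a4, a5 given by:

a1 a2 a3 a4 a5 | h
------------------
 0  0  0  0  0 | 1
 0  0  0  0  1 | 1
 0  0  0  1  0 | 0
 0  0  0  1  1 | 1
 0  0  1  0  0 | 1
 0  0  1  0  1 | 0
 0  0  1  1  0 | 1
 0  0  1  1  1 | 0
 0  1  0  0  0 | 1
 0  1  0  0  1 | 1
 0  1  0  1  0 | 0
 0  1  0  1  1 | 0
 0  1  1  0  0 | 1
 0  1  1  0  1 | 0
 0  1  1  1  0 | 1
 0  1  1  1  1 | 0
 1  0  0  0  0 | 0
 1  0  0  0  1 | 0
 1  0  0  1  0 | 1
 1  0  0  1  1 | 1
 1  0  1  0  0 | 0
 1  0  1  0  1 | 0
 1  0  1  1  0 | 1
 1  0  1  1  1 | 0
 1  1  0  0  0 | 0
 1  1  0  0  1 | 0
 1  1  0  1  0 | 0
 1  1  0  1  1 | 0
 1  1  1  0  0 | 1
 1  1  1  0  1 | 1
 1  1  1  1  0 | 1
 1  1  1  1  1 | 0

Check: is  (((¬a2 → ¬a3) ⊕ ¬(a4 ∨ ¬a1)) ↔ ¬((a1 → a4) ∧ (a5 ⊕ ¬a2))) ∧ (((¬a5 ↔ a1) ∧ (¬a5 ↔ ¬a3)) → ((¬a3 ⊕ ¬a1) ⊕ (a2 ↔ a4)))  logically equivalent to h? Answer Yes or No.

No

Test each input against both h and the formula:
  a1=0, a2=0, a3=0, a4=0, a5=0: formula gives 0, but h = 1 ✗
A single disagreement suffices: at (0,0,0,0,0) they differ, so the formula does not compute h.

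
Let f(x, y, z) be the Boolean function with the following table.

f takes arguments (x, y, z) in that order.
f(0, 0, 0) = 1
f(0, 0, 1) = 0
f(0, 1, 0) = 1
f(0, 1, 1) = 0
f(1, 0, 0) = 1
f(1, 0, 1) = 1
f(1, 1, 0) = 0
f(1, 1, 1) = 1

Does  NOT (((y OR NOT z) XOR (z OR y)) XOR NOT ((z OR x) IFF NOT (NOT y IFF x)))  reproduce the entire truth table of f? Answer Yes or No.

No

Check the formula against f row by row:
  x=0, y=0, z=0: formula gives 1, f = 1 ✓
  x=0, y=0, z=1: formula gives 0, f = 0 ✓
  x=0, y=1, z=0: formula gives 1, f = 1 ✓
  x=0, y=1, z=1: formula gives 0, f = 0 ✓
  x=1, y=0, z=0: formula gives 1, f = 1 ✓
  …
  x=1, y=1, z=0: formula gives 1, but f = 0 ✗
Row (1,1,0) is a counterexample, so the formula is not equivalent to f.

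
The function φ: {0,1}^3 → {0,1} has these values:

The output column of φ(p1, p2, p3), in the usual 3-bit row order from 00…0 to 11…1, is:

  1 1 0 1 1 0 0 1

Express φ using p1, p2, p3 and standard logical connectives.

φ is 0 on only 3 rows — (0,1,0), (1,0,1), (1,1,0). Writing each as a minterm (¬p1·p2·¬p3, p1·¬p2·p3, p1·p2·¬p3) and OR-ing them characterizes exactly where φ=0, so φ is the negation of that disjunction.

φ(p1, p2, p3) = ¬((((¬p1 ∧ p2) ∧ ¬p3) ∨ ((p1 ∧ ¬p2) ∧ p3)) ∨ ((p1 ∧ p2) ∧ ¬p3))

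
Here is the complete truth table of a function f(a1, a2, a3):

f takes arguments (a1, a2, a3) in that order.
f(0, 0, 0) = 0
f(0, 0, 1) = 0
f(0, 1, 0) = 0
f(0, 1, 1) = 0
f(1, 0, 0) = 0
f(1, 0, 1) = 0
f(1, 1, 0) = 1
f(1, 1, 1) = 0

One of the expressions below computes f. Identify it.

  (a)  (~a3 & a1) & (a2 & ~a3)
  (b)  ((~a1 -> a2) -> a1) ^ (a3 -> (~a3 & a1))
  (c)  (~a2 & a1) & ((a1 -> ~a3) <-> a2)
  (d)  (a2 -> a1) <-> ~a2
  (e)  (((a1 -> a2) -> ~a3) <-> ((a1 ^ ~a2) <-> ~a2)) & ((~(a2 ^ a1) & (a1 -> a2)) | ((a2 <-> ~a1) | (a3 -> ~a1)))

(b) disagrees with f on (0,0,1) (formula → 1, table → 0); rule it out.
(c) disagrees with f on (1,0,1) (formula → 1, table → 0); rule it out.
(d) disagrees with f on (0,0,0) (formula → 1, table → 0); rule it out.
(e) disagrees with f on (0,0,0) (formula → 1, table → 0); rule it out.
Only (a) survives; checking it on all 8 rows confirms it matches f.

a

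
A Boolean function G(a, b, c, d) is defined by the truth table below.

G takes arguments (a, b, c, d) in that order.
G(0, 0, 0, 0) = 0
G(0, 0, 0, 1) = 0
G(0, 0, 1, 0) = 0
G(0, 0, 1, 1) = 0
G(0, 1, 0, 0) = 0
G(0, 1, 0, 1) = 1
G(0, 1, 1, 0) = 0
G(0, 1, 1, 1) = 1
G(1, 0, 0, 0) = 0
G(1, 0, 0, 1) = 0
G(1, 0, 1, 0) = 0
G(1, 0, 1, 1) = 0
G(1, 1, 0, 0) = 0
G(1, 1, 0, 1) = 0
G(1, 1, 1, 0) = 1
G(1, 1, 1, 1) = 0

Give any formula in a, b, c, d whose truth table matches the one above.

G(a, b, c, d) = ((((a' · b) · c') · d) + (((a' · b) · c) · d)) + (((a · b) · c) · d')

G=1 on 3 inputs: (0,1,0,1), (0,1,1,1), (1,1,1,0). Reading each as a conjunction of literals (¬a·b·¬c·d, ¬a·b·c·d, a·b·c·¬d) and taking the OR gives the canonical DNF.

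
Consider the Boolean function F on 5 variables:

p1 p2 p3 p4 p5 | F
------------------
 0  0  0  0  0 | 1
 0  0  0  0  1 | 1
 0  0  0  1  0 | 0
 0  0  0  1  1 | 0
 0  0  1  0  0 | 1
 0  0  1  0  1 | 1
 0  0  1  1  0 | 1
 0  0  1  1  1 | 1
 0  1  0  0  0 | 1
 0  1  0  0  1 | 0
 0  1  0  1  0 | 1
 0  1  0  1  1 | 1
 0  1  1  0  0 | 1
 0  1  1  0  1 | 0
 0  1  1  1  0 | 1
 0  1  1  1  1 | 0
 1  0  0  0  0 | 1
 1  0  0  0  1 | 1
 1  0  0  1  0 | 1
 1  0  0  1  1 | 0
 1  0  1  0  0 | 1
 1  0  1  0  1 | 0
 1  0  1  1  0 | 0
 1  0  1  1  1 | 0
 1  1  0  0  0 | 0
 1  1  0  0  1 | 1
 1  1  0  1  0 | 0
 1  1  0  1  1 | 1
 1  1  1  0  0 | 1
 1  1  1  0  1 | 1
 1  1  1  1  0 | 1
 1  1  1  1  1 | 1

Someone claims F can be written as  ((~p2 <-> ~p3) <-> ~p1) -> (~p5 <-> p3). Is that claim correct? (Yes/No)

No

Test each input against both F and the formula:
  p1=0, p2=0, p3=0, p4=0, p5=0: formula gives 0, but F = 1 ✗
Since they disagree at (0,0,0,0,0), the expression is not a correct formula for F.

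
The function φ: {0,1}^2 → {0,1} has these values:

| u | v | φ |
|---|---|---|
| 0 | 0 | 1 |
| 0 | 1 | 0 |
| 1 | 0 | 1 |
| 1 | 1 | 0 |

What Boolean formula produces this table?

φ(u, v) = (NOT u AND NOT v) OR (u AND NOT v)

Collect the rows where φ=1 — (0,0), (1,0) — and write one minterm per row: ¬u·¬v, u·¬v. Their union (logical OR) reproduces the table exactly.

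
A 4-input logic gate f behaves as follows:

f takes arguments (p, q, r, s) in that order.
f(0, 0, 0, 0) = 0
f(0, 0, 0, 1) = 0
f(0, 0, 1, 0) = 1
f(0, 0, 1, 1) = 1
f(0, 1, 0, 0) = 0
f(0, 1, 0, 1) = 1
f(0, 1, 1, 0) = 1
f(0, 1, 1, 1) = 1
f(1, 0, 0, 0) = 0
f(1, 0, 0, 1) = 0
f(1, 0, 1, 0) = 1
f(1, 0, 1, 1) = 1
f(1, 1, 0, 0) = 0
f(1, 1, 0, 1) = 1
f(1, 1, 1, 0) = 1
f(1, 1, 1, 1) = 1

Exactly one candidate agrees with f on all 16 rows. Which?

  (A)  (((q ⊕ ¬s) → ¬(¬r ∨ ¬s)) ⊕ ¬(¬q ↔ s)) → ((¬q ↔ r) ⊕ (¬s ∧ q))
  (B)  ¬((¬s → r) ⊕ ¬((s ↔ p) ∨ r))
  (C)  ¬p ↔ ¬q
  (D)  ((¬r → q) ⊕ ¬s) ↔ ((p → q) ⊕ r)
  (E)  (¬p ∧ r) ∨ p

A

(B) disagrees with f on (0,0,0,0) (formula → 1, table → 0); rule it out.
(C) disagrees with f on (0,0,0,0) (formula → 1, table → 0); rule it out.
(D) disagrees with f on (0,0,0,0) (formula → 1, table → 0); rule it out.
(E) disagrees with f on (0,1,0,1) (formula → 0, table → 1); rule it out.
That leaves (A). Evaluating it on every row reproduces the table of f exactly.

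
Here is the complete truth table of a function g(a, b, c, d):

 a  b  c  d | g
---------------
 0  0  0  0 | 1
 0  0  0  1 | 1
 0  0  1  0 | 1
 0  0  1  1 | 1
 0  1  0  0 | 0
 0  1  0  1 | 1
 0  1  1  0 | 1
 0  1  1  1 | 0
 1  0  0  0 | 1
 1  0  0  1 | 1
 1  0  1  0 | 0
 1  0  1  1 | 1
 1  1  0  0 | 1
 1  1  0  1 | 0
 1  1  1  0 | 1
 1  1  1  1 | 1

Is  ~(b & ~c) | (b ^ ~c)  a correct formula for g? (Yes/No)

Test each input against both g and the formula:
  a=0, b=0, c=0, d=0: formula gives 1, g = 1 ✓
  a=0, b=0, c=0, d=1: formula gives 1, g = 1 ✓
  a=0, b=0, c=1, d=0: formula gives 1, g = 1 ✓
  a=0, b=0, c=1, d=1: formula gives 1, g = 1 ✓
  …
  a=0, b=1, c=0, d=1: formula gives 0, but g = 1 ✗
A single disagreement suffices: at (0,1,0,1) they differ, so the formula does not compute g.

No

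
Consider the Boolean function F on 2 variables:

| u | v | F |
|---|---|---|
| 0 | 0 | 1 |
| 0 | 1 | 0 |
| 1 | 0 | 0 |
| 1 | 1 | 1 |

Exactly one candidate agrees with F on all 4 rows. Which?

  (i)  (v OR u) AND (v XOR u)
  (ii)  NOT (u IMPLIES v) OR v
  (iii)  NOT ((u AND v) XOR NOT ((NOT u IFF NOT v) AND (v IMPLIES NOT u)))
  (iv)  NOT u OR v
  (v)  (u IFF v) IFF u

iii

(i): at (0,0) it gives 0, but F = 1 — eliminated.
(ii): at (0,0) it gives 0, but F = 1 — eliminated.
(iv): at (0,1) it gives 1, but F = 0 — eliminated.
(v): at (0,0) it gives 0, but F = 1 — eliminated.
That leaves (iii). Evaluating it on every row reproduces the table of F exactly.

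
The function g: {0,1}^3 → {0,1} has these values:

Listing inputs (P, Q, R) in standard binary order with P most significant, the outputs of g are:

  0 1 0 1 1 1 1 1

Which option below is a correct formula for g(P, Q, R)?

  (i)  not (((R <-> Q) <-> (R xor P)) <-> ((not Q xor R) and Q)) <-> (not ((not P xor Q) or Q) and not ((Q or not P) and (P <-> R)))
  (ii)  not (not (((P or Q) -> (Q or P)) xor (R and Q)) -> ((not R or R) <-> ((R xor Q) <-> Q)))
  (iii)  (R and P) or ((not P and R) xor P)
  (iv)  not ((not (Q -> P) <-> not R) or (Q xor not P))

(i): at (0,0,0) it gives 1, but g = 0 — eliminated.
(ii): at (0,0,1) it gives 0, but g = 1 — eliminated.
(iv): at (0,0,1) it gives 0, but g = 1 — eliminated.
(iii) is the remaining candidate, and it agrees with g on all 8 inputs.

iii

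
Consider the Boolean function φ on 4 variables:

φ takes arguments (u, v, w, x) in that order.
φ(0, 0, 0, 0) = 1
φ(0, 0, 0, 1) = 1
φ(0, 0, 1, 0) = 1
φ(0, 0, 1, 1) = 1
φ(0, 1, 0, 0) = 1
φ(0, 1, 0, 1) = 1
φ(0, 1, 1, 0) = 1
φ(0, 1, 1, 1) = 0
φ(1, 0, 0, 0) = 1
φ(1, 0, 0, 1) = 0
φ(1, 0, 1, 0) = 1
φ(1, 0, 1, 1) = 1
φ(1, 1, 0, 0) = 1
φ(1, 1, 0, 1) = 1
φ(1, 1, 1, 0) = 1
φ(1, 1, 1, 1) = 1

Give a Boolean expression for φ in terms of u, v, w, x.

φ(u, v, w, x) = not ((((not u and v) and w) and x) or (((u and not v) and not w) and x))

The 0-rows are (0,1,1,1), (1,0,0,1). Take each as a conjunction (¬u·v·w·x, u·¬v·¬w·x), form their disjunction, and complement — that gives a formula that is 1 everywhere φ is.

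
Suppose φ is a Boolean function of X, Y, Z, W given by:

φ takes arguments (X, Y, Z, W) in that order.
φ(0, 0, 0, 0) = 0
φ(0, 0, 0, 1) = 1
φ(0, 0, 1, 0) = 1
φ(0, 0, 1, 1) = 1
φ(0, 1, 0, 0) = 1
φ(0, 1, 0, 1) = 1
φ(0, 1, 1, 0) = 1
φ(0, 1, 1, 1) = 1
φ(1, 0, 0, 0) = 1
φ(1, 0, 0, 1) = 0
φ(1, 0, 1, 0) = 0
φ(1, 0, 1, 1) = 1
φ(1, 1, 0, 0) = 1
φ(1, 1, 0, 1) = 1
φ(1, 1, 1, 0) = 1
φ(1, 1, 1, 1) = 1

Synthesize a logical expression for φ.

The 0-rows are (0,0,0,0), (1,0,0,1), (1,0,1,0). Take each as a conjunction (¬X·¬Y·¬Z·¬W, X·¬Y·¬Z·W, X·¬Y·Z·¬W), form their disjunction, and complement — that gives a formula that is 1 everywhere φ is.

φ(X, Y, Z, W) = (((((X' · Y') · Z') · W') + (((X · Y') · Z') · W)) + (((X · Y') · Z) · W'))'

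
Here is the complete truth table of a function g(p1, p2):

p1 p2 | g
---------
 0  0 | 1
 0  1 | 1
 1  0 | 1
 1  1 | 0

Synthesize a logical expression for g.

The output is 0 only when every input is 1 — NAND of all inputs.

g(p1, p2) = ~(p1 & p2)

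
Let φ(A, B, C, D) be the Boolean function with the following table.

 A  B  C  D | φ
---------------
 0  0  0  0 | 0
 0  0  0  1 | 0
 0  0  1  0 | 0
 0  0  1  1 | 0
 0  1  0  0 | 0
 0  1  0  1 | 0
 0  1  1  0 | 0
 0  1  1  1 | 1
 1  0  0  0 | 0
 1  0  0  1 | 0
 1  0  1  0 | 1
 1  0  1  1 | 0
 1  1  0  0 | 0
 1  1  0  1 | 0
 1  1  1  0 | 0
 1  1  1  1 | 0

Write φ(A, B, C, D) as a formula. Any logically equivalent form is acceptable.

φ(A, B, C, D) = (((¬A ∧ B) ∧ C) ∧ D) ∨ (((A ∧ ¬B) ∧ C) ∧ ¬D)

The 1-rows are (0,1,1,1), (1,0,1,0). Each contributes one minterm — ¬A·B·C·D; A·¬B·C·¬D — and their disjunction is a sum-of-products form of φ.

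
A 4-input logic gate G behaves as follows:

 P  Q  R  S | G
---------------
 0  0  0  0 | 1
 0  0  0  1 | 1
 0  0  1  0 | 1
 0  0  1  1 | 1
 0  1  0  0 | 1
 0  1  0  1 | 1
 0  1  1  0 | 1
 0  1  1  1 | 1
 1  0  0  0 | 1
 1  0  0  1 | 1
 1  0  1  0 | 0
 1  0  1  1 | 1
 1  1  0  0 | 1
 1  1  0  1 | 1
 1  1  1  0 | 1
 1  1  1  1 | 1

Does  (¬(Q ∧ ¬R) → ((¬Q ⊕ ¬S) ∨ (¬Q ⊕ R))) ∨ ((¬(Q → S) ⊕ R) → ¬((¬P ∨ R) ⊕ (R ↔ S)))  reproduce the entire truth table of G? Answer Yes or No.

No

Check the formula against G row by row:
  P=0, Q=0, R=0, S=0: formula gives 1, G = 1 ✓
  P=0, Q=0, R=0, S=1: formula gives 1, G = 1 ✓
  P=0, Q=0, R=1, S=0: formula gives 0, but G = 1 ✗
A single disagreement suffices: at (0,0,1,0) they differ, so the formula does not compute G.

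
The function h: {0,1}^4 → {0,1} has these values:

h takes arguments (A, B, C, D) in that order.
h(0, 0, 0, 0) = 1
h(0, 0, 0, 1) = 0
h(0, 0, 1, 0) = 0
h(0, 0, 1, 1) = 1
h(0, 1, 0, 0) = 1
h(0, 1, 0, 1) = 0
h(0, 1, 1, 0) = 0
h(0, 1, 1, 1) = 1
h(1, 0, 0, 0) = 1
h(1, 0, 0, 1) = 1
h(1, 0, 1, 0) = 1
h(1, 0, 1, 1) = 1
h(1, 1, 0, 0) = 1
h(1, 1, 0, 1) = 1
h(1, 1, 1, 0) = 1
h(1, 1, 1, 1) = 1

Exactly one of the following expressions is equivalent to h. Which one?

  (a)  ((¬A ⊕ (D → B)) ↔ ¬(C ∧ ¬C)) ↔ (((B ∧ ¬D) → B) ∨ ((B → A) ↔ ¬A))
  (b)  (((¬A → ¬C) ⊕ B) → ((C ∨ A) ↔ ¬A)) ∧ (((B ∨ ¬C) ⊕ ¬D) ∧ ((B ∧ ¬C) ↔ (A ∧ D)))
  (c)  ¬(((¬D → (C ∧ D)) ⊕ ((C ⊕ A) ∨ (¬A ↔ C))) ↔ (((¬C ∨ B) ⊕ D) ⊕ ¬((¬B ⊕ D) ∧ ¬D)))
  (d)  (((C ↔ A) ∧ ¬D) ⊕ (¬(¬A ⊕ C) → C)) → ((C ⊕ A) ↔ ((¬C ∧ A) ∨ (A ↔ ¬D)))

d

(a) fails at (0,0,0,0): the formula yields 0, h is 1.
(b) fails at (0,0,0,0): the formula yields 0, h is 1.
(c) fails at (0,0,1,0): the formula yields 1, h is 0.
Only (d) survives; checking it on all 16 rows confirms it matches h.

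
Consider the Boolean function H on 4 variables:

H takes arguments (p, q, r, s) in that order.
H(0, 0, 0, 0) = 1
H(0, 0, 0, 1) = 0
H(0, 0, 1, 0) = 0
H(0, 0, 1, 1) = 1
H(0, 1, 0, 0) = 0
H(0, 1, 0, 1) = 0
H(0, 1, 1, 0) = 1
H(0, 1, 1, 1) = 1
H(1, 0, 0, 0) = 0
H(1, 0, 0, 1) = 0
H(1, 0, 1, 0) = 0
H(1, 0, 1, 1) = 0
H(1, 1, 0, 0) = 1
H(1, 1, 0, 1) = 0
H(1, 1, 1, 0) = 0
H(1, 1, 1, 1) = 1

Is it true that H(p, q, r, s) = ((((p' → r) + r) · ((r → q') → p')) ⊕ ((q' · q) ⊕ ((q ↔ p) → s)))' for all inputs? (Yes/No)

Yes

Test each input against both H and the formula:
  p=0, q=0, r=0, s=0: formula gives 1, H = 1 ✓
  p=0, q=0, r=0, s=1: formula gives 0, H = 0 ✓
  p=0, q=0, r=1, s=0: formula gives 0, H = 0 ✓
  p=0, q=0, r=1, s=1: formula gives 1, H = 1 ✓
  … (the remaining 12 rows also agree.)
Every row agrees, so the formula is equivalent.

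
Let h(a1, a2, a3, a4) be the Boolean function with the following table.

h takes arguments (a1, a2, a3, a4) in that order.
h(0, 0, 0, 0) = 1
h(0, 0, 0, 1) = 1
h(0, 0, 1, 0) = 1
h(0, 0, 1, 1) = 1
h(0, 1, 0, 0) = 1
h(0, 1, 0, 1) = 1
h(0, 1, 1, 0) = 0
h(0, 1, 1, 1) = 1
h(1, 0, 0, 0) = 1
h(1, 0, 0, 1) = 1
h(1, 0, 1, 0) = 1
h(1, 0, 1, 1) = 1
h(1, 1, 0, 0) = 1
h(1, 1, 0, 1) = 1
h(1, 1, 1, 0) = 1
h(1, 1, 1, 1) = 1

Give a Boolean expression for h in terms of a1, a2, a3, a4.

h(a1, a2, a3, a4) = NOT (((NOT a1 AND a2) AND a3) AND NOT a4)

Only row (0,1,1,0) gives 0. So h is 1 everywhere except there — the complement of the minterm ¬a1·a2·a3·¬a4.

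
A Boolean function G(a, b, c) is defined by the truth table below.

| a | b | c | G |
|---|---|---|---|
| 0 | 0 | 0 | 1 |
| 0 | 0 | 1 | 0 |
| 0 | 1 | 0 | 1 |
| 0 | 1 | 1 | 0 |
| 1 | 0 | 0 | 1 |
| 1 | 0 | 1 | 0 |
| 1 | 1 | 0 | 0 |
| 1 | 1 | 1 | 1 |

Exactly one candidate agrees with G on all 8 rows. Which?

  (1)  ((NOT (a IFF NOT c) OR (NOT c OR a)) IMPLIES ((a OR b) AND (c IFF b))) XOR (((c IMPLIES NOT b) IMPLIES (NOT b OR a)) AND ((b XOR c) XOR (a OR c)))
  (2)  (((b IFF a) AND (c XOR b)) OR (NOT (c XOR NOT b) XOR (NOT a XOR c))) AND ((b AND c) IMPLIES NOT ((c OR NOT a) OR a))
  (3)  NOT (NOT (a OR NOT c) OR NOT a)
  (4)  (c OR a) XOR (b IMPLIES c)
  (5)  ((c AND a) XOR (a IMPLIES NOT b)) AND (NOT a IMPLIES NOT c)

(1) disagrees with G on (0,0,0) (formula → 0, table → 1); rule it out.
(2) disagrees with G on (0,0,1) (formula → 1, table → 0); rule it out.
(3) disagrees with G on (0,0,0) (formula → 0, table → 1); rule it out.
(4) disagrees with G on (0,1,0) (formula → 0, table → 1); rule it out.
(5) is the remaining candidate, and it agrees with G on all 8 inputs.

5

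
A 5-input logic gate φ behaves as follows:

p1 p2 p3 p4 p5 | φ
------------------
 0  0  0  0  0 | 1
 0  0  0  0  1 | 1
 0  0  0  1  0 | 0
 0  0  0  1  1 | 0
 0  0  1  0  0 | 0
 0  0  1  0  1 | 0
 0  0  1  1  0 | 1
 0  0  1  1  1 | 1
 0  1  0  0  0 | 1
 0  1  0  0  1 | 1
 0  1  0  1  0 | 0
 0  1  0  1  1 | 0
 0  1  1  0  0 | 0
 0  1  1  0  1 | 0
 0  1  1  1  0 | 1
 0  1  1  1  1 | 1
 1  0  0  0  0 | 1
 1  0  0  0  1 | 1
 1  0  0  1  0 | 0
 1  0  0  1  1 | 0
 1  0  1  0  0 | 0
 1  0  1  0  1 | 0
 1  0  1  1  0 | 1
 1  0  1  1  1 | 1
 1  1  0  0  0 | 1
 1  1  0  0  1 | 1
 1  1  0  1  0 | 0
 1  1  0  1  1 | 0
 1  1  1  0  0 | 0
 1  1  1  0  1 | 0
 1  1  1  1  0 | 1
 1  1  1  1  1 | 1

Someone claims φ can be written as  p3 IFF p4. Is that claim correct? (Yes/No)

Yes

Check the formula against φ row by row:
  p1=0, p2=0, p3=0, p4=0, p5=0: formula gives 1, φ = 1 ✓
  p1=0, p2=0, p3=0, p4=0, p5=1: formula gives 1, φ = 1 ✓
  p1=0, p2=0, p3=0, p4=1, p5=0: formula gives 0, φ = 0 ✓
  p1=0, p2=0, p3=0, p4=1, p5=1: formula gives 0, φ = 0 ✓
  … (the remaining 28 rows also agree.)
All 32 rows match — the expression computes φ exactly.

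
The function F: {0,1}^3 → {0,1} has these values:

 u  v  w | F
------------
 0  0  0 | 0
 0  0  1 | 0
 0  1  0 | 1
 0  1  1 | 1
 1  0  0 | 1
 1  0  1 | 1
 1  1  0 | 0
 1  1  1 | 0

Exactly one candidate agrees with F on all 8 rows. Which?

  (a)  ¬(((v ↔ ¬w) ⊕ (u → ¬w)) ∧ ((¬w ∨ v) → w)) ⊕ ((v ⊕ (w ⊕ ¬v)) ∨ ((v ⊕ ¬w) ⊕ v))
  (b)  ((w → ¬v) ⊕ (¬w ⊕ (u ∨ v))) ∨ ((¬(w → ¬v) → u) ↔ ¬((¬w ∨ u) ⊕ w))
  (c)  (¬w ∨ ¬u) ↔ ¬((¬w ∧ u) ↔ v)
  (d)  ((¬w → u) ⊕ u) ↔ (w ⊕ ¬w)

c

(a) fails at (0,0,1): the formula yields 1, F is 0.
(b) fails at (0,0,1): the formula yields 1, F is 0.
(d) fails at (0,0,1): the formula yields 1, F is 0.
That leaves (c). Evaluating it on every row reproduces the table of F exactly.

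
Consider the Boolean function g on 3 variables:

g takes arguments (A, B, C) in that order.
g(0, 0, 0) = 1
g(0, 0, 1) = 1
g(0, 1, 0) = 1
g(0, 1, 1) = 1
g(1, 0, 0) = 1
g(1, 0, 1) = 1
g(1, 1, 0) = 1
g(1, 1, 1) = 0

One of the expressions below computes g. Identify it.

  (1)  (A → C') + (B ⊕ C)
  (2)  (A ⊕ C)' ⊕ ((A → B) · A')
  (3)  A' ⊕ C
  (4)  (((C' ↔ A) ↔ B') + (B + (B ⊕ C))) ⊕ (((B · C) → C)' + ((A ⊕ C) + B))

(2): at (0,0,0) it gives 0, but g = 1 — eliminated.
(3): at (0,0,1) it gives 0, but g = 1 — eliminated.
(4): at (0,0,0) it gives 0, but g = 1 — eliminated.
Only (1) survives; checking it on all 8 rows confirms it matches g.

1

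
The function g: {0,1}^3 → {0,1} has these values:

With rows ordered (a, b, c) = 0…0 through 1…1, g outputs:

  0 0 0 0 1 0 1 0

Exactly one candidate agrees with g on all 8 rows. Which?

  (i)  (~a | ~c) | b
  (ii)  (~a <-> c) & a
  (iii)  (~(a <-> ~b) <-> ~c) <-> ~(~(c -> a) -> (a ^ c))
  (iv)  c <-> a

ii

(i) fails at (0,0,0): the formula yields 1, g is 0.
(iii) fails at (0,0,1): the formula yields 1, g is 0.
(iv) fails at (0,0,0): the formula yields 1, g is 0.
(ii) is the remaining candidate, and it agrees with g on all 8 inputs.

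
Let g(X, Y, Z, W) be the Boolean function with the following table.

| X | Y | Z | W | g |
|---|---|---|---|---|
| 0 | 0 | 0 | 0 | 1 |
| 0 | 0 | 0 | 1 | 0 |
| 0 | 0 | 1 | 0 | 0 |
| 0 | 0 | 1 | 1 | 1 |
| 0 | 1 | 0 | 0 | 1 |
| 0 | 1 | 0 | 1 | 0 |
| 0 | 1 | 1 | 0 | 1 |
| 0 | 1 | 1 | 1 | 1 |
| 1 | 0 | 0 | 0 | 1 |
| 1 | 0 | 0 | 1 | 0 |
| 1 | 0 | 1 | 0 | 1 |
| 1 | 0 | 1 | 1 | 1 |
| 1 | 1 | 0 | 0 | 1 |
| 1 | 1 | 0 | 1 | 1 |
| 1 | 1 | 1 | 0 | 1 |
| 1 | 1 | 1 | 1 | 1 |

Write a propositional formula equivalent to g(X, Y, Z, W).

g(X, Y, Z, W) = not ((((((not X and not Y) and not Z) and W) or (((not X and not Y) and Z) and not W)) or (((not X and Y) and not Z) and W)) or (((X and not Y) and not Z) and W))

There are just 4 zero rows: (0,0,0,1), (0,0,1,0), (0,1,0,1), (1,0,0,1). Their minterms are ¬X·¬Y·¬Z·W, ¬X·¬Y·Z·¬W, ¬X·Y·¬Z·W, X·¬Y·¬Z·W; the OR of those covers precisely the 0-outputs, and negating it yields g.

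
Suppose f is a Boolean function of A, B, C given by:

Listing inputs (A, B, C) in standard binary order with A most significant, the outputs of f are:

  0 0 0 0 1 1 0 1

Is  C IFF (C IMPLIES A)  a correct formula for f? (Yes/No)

Test each input against both f and the formula:
  A=0, B=0, C=0: formula gives 0, f = 0 ✓
  A=0, B=0, C=1: formula gives 0, f = 0 ✓
  A=0, B=1, C=0: formula gives 0, f = 0 ✓
  A=0, B=1, C=1: formula gives 0, f = 0 ✓
  A=1, B=0, C=0: formula gives 0, but f = 1 ✗
Row (1,0,0) is a counterexample, so the formula is not equivalent to f.

No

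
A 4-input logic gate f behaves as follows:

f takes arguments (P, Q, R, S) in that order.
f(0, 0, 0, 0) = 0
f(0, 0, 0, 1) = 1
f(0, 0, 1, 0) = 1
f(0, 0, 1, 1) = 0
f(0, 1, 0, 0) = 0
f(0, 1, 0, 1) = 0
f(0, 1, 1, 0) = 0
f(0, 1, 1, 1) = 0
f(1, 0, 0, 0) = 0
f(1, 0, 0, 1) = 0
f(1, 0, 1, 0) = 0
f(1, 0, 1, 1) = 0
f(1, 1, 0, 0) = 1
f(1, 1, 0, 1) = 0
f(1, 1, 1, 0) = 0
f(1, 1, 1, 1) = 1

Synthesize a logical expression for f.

f(P, Q, R, S) = (((((not P and not Q) and not R) and S) or (((not P and not Q) and R) and not S)) or (((P and Q) and not R) and not S)) or (((P and Q) and R) and S)

The 1-rows are (0,0,0,1), (0,0,1,0), (1,1,0,0), (1,1,1,1). Each contributes one minterm — ¬P·¬Q·¬R·S; ¬P·¬Q·R·¬S; P·Q·¬R·¬S; P·Q·R·S — and their disjunction is a sum-of-products form of f.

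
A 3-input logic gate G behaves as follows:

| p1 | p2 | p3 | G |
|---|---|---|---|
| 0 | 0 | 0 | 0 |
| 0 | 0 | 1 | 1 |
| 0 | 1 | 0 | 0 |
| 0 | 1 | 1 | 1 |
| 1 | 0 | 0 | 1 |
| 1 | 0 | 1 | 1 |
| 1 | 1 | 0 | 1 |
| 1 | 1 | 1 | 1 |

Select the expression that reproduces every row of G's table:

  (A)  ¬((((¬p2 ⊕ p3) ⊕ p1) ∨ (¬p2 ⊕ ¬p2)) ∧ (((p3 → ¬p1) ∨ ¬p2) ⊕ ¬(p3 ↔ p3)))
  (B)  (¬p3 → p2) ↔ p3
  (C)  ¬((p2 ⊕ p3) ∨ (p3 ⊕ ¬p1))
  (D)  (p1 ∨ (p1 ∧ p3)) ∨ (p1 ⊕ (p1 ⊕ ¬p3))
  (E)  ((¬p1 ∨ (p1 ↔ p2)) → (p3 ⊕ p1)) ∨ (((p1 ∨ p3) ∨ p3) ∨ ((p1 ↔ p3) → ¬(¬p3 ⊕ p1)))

E

(A): at (0,1,0) it gives 1, but G = 0 — eliminated.
(B): at (0,0,0) it gives 1, but G = 0 — eliminated.
(C): at (0,0,1) it gives 0, but G = 1 — eliminated.
(D): at (0,0,0) it gives 1, but G = 0 — eliminated.
(E) is the remaining candidate, and it agrees with G on all 8 inputs.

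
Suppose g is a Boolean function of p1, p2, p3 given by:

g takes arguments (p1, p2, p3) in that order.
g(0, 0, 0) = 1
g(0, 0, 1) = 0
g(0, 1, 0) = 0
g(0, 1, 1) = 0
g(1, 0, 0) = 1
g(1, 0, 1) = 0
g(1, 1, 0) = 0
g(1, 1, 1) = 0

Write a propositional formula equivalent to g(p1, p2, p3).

g(p1, p2, p3) = ((¬p1 ∧ ¬p2) ∧ ¬p3) ∨ ((p1 ∧ ¬p2) ∧ ¬p3)

g=1 on 2 inputs: (0,0,0), (1,0,0). Reading each as a conjunction of literals (¬p1·¬p2·¬p3, p1·¬p2·¬p3) and taking the OR gives the canonical DNF.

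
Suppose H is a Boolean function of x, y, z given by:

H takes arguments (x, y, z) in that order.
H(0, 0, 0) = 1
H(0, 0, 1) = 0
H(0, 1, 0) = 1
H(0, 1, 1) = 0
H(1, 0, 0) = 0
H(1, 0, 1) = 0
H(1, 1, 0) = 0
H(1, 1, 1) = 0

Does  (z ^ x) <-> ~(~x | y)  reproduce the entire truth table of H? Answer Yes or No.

Evaluate (z ^ x) <-> ~(~x | y) on each row and compare to H:
  x=0, y=0, z=0: formula gives 1, H = 1 ✓
  x=0, y=0, z=1: formula gives 0, H = 0 ✓
  x=0, y=1, z=0: formula gives 1, H = 1 ✓
  x=0, y=1, z=1: formula gives 0, H = 0 ✓
  x=1, y=0, z=0: formula gives 1, but H = 0 ✗
Row (1,0,0) is a counterexample, so the formula is not equivalent to H.

No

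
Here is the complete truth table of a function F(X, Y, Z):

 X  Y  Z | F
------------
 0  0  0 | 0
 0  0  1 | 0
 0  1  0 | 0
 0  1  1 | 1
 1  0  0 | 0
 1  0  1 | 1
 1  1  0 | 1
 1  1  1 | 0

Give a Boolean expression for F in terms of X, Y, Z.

F(X, Y, Z) = (((not X and Y) and Z) or ((X and not Y) and Z)) or ((X and Y) and not Z)

The 1-rows are (0,1,1), (1,0,1), (1,1,0). Each contributes one minterm — ¬X·Y·Z; X·¬Y·Z; X·Y·¬Z — and their disjunction is a sum-of-products form of F.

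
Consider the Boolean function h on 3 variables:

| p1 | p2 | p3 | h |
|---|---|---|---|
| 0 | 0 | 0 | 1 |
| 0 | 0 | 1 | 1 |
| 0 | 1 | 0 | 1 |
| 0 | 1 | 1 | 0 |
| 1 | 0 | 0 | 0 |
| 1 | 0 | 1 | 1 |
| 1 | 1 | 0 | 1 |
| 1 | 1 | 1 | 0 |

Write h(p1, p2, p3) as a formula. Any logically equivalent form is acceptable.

h is 0 on only 3 rows — (0,1,1), (1,0,0), (1,1,1). Writing each as a minterm (¬p1·p2·p3, p1·¬p2·¬p3, p1·p2·p3) and OR-ing them characterizes exactly where h=0, so h is the negation of that disjunction.

h(p1, p2, p3) = NOT ((((NOT p1 AND p2) AND p3) OR ((p1 AND NOT p2) AND NOT p3)) OR ((p1 AND p2) AND p3))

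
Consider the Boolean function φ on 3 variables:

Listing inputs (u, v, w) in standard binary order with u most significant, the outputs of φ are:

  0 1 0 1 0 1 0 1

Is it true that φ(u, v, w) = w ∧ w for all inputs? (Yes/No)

Check the formula against φ row by row:
  u=0, v=0, w=0: formula gives 0, φ = 0 ✓
  u=0, v=0, w=1: formula gives 1, φ = 1 ✓
  u=0, v=1, w=0: formula gives 0, φ = 0 ✓
  u=0, v=1, w=1: formula gives 1, φ = 1 ✓
  u=1, v=0, w=0: formula gives 0, φ = 0 ✓
  …and likewise for the remaining 3 rows.
All 8 rows match — the expression computes φ exactly.

Yes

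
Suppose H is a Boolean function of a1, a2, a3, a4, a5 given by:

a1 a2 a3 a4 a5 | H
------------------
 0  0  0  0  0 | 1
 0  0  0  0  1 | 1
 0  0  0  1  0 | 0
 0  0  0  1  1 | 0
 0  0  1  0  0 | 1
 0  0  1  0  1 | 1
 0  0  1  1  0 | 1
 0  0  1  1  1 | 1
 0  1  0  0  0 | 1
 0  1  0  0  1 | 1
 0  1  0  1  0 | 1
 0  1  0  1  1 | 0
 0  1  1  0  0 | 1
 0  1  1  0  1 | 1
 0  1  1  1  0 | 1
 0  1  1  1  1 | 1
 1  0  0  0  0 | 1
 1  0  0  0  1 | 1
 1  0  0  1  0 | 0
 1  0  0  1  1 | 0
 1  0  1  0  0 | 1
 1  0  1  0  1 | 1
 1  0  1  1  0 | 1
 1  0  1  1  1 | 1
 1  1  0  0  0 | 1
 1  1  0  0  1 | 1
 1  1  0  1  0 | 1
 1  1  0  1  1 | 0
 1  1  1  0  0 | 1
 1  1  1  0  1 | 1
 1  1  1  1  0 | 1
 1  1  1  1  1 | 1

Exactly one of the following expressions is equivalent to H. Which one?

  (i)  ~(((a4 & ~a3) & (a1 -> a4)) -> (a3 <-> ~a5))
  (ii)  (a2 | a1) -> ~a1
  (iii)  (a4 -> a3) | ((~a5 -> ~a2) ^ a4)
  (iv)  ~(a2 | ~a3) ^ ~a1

(i) disagrees with H on (0,0,0,0,0) (formula → 0, table → 1); rule it out.
(ii) disagrees with H on (0,0,0,1,0) (formula → 1, table → 0); rule it out.
(iv) disagrees with H on (0,0,0,1,0) (formula → 1, table → 0); rule it out.
(iii) is the remaining candidate, and it agrees with H on all 32 inputs.

iii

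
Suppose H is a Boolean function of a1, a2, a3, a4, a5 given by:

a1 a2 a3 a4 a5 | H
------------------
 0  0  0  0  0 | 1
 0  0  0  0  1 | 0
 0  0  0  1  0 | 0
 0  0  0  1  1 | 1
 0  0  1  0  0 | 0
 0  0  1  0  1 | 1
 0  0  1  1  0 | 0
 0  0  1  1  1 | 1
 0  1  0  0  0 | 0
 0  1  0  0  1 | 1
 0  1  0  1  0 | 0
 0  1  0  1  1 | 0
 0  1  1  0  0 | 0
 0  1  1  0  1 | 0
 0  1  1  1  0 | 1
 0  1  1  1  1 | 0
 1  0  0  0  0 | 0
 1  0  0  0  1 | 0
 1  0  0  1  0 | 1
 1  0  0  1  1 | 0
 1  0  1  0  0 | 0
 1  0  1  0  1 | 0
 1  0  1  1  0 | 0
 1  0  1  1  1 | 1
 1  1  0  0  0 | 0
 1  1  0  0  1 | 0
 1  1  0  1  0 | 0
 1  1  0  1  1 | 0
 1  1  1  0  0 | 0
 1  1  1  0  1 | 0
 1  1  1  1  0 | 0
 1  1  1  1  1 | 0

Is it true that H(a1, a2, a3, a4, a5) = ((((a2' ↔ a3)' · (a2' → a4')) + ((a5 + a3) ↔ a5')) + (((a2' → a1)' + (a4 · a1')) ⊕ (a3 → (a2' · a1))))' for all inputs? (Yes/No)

Test each input against both H and the formula:
  a1=0, a2=0, a3=0, a4=0, a5=0: formula gives 0, but H = 1 ✗
A single disagreement suffices: at (0,0,0,0,0) they differ, so the formula does not compute H.

No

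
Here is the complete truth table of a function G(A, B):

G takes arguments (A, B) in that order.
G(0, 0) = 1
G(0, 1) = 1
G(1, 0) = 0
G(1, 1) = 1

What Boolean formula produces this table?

G(A, B) = A → B

This is A → B (false only at 1,0).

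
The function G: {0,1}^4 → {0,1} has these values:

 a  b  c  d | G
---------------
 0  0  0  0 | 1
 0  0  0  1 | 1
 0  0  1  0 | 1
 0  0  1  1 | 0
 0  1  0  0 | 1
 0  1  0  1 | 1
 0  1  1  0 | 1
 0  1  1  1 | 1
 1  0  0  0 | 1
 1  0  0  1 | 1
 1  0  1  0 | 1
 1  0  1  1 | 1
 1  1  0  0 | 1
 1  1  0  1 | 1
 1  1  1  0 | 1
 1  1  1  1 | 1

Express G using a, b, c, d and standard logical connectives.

G is 0 on exactly one input, (0,0,1,1), whose minterm is ¬a·¬b·c·d. So G is the negation of that single conjunction.

G(a, b, c, d) = not (((not a and not b) and c) and d)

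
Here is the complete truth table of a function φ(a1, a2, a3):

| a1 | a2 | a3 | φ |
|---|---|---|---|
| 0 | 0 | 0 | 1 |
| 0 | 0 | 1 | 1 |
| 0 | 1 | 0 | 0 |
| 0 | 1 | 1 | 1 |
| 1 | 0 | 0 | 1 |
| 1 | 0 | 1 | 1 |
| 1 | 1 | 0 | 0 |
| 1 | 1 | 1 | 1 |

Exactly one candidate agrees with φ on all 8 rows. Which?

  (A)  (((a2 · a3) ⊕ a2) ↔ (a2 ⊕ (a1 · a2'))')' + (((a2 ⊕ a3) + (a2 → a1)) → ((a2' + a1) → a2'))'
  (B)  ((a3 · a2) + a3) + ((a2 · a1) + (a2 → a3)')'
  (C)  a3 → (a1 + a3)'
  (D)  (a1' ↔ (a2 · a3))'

(A) disagrees with φ on (0,1,0) (formula → 1, table → 0); rule it out.
(C) disagrees with φ on (0,0,1) (formula → 0, table → 1); rule it out.
(D) disagrees with φ on (0,1,0) (formula → 1, table → 0); rule it out.
Only (B) survives; checking it on all 8 rows confirms it matches φ.

B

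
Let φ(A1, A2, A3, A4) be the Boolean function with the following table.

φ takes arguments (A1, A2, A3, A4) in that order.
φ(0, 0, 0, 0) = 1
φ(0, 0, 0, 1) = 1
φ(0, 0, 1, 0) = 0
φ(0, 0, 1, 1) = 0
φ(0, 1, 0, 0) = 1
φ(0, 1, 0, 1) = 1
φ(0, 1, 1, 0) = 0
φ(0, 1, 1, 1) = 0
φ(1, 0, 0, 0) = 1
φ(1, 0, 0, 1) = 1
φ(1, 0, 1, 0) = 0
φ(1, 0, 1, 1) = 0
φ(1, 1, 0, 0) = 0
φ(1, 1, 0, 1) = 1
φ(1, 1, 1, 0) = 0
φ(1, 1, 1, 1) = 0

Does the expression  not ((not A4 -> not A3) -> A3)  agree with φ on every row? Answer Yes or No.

No

Evaluate not ((not A4 -> not A3) -> A3) on each row and compare to φ:
  A1=0, A2=0, A3=0, A4=0: formula gives 1, φ = 1 ✓
  A1=0, A2=0, A3=0, A4=1: formula gives 1, φ = 1 ✓
  A1=0, A2=0, A3=1, A4=0: formula gives 0, φ = 0 ✓
  A1=0, A2=0, A3=1, A4=1: formula gives 0, φ = 0 ✓
  …
  A1=1, A2=1, A3=0, A4=0: formula gives 1, but φ = 0 ✗
Since they disagree at (1,1,0,0), the expression is not a correct formula for φ.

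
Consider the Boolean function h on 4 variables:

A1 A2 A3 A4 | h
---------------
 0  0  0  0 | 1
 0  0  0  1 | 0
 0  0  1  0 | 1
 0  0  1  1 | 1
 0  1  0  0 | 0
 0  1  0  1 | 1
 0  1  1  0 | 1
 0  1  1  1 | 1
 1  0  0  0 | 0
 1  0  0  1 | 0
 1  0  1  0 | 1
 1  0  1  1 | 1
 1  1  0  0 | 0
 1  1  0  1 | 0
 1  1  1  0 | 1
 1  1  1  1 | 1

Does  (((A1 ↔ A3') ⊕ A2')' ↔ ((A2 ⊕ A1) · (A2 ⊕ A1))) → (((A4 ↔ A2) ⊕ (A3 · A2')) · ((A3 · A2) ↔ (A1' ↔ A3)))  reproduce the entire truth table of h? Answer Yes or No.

Yes

Evaluate (((A1 ↔ A3') ⊕ A2')' ↔ ((A2 ⊕ A1) · (A2 ⊕ A1))) → (((A4 ↔ A2) ⊕ (A3 · A2')) · ((A3 · A2) ↔ (A1' ↔ A3))) on each row and compare to h:
  A1=0, A2=0, A3=0, A4=0: formula gives 1, h = 1 ✓
  A1=0, A2=0, A3=0, A4=1: formula gives 0, h = 0 ✓
  A1=0, A2=0, A3=1, A4=0: formula gives 1, h = 1 ✓
  A1=0, A2=0, A3=1, A4=1: formula gives 1, h = 1 ✓
  …and likewise for the remaining 12 rows.
No disagreement on any input; they are logically equivalent.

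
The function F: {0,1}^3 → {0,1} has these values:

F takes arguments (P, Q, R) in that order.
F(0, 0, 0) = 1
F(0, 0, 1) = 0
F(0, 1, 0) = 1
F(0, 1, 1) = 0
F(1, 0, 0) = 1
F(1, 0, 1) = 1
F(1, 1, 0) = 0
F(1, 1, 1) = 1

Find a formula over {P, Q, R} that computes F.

F(P, Q, R) = not ((((not P and not Q) and R) or ((not P and Q) and R)) or ((P and Q) and not R))

F is 0 on only 3 rows — (0,0,1), (0,1,1), (1,1,0). Writing each as a minterm (¬P·¬Q·R, ¬P·Q·R, P·Q·¬R) and OR-ing them characterizes exactly where F=0, so F is the negation of that disjunction.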